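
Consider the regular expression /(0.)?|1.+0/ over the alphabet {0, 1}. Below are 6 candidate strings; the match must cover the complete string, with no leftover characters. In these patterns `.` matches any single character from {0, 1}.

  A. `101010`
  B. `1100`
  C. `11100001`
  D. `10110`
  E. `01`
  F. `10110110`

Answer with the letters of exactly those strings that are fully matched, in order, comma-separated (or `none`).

A → match
B → match
C → no match
D → match
E → match
F → match

A, B, D, E, F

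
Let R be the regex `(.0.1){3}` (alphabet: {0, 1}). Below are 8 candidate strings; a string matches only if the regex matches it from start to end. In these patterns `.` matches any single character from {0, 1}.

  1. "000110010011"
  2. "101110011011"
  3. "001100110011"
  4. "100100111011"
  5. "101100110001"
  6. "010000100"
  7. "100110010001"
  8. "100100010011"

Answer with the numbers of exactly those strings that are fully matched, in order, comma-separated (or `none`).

1 → match
2 → match
3 → match
4 → match
5 → match
6 → no match — must end with "1"
7 → match
8 → match

1, 2, 3, 4, 5, 7, 8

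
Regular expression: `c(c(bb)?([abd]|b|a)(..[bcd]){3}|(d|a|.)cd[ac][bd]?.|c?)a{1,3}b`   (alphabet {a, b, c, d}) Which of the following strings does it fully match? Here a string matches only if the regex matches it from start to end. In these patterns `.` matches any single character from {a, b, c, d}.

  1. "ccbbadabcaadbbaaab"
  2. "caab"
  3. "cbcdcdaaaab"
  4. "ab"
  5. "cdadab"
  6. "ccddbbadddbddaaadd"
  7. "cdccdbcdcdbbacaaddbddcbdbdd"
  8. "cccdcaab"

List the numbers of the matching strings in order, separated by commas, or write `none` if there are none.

1 → no match
2 → match
3 → match
4 → no match — must start with "c"
5 → no match
6 → no match — must end with "ab"
7 → no match — must end with "ab"
8 → match

2, 3, 8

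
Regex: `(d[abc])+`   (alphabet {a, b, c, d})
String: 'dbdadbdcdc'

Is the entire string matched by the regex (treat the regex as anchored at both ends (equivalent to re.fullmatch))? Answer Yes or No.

Yes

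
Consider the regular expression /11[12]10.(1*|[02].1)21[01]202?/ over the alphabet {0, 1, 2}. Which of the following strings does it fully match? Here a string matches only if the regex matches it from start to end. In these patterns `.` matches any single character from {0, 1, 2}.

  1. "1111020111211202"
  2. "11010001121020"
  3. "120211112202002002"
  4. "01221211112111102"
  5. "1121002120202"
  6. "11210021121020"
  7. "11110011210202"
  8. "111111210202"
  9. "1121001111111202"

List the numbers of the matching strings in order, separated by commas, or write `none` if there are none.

1 → no match
2 → no match
3 → no match — must start with "11"
4 → no match — must start with "11"
5 → no match
6 → match
7 → match
8. "111111210202" → no match
9 → no match

6, 7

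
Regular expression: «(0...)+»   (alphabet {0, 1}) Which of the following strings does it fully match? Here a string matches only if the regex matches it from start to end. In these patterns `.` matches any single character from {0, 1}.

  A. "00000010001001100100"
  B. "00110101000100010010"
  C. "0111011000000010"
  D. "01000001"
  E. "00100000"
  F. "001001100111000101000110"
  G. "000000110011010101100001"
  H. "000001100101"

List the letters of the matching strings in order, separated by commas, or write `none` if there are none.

A → match
B → match
C → match
D → match
E → match
F → match
G → match
H → match

A, B, C, D, E, F, G, H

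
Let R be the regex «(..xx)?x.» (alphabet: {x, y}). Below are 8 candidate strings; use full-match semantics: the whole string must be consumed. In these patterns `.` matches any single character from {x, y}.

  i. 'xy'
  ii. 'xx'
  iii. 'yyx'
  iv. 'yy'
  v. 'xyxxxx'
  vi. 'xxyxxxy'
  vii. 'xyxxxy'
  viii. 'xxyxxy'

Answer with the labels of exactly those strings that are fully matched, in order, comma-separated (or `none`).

i → match
ii → match
iii → no match
iv → no match
v → match
vi → no match
vii → match
viii → no match

i, ii, v, vii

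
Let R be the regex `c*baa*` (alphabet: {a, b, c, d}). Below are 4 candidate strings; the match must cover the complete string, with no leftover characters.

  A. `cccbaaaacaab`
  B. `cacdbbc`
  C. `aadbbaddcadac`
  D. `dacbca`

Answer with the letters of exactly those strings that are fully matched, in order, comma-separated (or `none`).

none

A. `cccbaaaacaab` → no match
B. `cacdbbc` → no match
C → no match
D. `dacbca` → no match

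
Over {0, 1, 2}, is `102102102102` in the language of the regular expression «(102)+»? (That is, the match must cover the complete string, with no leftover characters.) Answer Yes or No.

Yes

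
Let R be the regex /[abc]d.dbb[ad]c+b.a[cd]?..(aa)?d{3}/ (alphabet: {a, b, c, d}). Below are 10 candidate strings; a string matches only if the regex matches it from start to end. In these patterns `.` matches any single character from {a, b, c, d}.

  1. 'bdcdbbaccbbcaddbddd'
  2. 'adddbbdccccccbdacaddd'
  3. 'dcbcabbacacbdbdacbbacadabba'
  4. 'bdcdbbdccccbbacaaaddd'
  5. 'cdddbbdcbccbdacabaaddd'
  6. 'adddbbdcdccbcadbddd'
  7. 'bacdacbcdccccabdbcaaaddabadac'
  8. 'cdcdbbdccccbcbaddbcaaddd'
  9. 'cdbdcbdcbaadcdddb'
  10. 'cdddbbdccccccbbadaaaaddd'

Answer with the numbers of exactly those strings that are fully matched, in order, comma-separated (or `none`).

2, 4, 10

1 → no match
2 → match
3 → no match — must end with 'd'
4 → match
5 → no match
6 → no match
7 → no match — must end with 'd'
8 → no match
9 → no match — must end with 'd'
10 → match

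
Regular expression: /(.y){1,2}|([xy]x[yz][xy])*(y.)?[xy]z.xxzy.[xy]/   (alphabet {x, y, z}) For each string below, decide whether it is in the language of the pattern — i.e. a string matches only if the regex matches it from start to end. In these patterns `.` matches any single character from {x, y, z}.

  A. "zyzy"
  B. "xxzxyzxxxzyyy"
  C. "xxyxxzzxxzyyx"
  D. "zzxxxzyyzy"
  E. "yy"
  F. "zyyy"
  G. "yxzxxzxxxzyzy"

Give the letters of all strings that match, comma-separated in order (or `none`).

A → match
B → match
C → match
D → no match
E → match
F → match
G → match

A, B, C, E, F, G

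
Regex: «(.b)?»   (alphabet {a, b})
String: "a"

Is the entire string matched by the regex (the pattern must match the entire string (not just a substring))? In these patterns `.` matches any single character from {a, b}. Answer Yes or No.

No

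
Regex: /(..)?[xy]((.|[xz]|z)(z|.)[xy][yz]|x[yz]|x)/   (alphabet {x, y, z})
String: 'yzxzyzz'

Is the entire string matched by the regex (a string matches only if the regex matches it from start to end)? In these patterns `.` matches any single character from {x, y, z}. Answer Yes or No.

No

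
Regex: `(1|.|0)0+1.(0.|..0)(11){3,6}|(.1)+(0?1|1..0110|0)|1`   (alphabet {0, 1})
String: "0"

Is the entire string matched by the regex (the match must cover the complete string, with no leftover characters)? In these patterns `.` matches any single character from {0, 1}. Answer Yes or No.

No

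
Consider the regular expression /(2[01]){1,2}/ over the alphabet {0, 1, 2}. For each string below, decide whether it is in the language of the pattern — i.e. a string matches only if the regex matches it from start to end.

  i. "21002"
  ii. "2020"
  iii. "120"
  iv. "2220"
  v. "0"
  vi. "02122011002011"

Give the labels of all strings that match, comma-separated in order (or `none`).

ii

i. "21002" → no match
ii. "2020" → match
iii. "120" → no match — must start with "2"
iv. "2220" → no match
v. "0" → no match — must start with "2"
vi → no match — must start with "2"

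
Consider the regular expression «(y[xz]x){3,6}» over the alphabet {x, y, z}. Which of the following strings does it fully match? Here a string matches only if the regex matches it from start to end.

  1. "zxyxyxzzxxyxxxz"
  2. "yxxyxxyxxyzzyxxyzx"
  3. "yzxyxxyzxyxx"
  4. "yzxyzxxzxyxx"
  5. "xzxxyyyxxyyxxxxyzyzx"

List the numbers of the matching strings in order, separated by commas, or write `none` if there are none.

3

1 → no match — must start with "y"
2 → no match
3 → match
4 → no match
5 → no match — must start with "y"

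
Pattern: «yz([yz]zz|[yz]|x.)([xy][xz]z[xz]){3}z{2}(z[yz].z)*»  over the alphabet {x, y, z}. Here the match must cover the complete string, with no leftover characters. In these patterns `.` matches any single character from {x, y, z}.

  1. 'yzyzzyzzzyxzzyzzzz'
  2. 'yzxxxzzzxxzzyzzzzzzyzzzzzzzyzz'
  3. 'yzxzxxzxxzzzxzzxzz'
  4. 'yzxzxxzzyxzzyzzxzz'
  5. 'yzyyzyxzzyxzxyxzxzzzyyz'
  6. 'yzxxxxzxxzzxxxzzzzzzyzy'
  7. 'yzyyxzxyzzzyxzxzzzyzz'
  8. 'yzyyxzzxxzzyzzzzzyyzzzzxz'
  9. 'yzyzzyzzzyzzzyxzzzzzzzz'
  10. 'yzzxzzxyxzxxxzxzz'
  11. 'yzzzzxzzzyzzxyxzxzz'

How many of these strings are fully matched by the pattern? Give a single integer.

7

1 → no match
2 → match
3 → match
4 → match
5 → no match
6 → no match
7 → match
8 → no match
9 → match
10 → match
11 → match
Total matched: 7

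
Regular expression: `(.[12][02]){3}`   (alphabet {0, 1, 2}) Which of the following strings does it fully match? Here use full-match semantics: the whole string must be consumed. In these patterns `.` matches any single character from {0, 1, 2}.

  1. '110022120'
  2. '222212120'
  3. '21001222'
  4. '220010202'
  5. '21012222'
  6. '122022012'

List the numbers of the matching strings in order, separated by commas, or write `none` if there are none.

1 → match
2 → match
3 → no match
4 → no match
5 → no match
6 → match

1, 2, 6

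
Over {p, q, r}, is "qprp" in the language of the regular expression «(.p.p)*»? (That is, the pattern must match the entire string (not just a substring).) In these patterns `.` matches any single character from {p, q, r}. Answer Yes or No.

Yes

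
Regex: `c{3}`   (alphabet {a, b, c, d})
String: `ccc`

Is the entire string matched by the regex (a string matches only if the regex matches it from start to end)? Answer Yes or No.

Yes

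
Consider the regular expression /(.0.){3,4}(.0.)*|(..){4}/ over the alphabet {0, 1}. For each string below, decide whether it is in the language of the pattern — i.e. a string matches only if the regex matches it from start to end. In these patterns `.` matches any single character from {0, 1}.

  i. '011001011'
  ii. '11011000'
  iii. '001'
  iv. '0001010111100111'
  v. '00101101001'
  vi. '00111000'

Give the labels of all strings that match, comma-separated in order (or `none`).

i → no match
ii → match
iii → no match
iv → no match
v → no match
vi → match

ii, vi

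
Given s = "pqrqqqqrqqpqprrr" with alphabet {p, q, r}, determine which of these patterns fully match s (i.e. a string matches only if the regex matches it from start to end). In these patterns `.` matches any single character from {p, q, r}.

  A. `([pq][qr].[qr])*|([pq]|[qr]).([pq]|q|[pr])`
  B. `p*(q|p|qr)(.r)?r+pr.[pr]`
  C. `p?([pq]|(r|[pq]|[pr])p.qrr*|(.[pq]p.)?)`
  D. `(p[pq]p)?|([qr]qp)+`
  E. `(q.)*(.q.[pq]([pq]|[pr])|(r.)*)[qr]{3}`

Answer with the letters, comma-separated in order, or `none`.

A

A → match
B → no match
C → no match
D → no match
E → no match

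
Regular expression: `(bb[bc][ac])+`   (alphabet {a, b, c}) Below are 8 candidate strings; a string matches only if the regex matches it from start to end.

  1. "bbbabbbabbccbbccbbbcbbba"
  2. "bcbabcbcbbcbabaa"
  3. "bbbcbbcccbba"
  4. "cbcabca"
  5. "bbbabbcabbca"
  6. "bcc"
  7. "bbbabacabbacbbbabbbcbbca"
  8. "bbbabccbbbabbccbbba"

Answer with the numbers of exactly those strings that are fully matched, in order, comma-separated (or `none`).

1, 5

1 → match
2 → no match — must start with "bb"
3. "bbbcbbcccbba" → no match
4. "cbcabca" → no match — must start with "bb"
5. "bbbabbcabbca" → match
6. "bcc" → no match — must start with "bb"
7 → no match
8 → no match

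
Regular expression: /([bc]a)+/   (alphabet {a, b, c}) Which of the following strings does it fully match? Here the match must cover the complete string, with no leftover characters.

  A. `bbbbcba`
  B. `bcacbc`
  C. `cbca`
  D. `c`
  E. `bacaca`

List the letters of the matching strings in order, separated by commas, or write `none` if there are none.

A. `bbbbcba` → no match
B. `bcacbc` → no match — must end with `a`
C. `cbca` → no match
D. `c` → no match — must end with `a`
E. `bacaca` → match

E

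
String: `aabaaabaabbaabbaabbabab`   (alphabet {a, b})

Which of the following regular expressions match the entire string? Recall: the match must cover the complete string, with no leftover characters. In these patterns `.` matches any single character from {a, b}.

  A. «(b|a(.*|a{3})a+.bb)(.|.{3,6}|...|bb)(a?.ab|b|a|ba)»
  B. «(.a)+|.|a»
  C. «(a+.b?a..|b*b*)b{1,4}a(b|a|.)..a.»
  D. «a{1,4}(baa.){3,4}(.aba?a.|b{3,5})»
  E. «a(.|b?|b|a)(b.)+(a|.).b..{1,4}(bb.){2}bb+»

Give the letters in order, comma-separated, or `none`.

A, D

A → match
B → no match
C → no match
D → match
E → no match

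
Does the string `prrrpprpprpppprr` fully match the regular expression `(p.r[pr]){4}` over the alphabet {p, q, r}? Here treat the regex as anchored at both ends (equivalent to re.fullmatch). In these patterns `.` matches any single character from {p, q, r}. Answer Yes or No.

No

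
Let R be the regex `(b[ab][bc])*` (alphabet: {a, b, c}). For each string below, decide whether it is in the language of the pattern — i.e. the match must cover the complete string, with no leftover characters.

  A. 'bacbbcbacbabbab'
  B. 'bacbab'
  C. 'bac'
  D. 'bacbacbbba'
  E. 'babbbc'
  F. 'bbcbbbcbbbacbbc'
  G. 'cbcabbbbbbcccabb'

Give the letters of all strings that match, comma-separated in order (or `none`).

A → match
B → match
C → match
D → no match
E → match
F → no match
G → no match

A, B, C, E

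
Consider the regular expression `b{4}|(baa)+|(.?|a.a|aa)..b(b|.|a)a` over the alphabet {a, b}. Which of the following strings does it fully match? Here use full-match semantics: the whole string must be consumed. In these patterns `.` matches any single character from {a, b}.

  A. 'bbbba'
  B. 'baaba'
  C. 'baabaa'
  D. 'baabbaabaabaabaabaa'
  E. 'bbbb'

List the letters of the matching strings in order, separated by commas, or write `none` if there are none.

A → match
B → no match
C → match
D → no match
E → match

A, C, E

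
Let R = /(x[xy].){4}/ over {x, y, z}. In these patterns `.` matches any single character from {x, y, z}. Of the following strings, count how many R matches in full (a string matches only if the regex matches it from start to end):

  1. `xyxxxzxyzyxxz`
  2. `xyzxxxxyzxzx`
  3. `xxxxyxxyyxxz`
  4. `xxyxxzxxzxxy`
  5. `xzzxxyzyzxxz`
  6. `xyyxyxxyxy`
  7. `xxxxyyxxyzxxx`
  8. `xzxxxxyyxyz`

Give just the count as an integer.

1 → no match
2 → no match
3 → match
4 → match
5 → no match
6 → no match
7 → no match
8 → no match
Total matched: 2

2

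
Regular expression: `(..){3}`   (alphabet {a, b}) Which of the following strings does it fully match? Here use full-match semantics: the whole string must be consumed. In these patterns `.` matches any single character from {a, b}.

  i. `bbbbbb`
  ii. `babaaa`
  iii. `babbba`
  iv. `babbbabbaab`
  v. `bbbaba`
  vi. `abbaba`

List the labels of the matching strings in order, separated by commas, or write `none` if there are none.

i → match
ii → match
iii → match
iv → no match
v → match
vi → match

i, ii, iii, v, vi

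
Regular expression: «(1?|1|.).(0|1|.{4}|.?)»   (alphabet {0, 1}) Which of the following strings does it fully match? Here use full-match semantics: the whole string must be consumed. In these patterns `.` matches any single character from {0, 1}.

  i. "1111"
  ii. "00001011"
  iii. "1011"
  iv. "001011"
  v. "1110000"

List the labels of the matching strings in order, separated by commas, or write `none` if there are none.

i → no match
ii → no match
iii → no match
iv → match
v → no match

iv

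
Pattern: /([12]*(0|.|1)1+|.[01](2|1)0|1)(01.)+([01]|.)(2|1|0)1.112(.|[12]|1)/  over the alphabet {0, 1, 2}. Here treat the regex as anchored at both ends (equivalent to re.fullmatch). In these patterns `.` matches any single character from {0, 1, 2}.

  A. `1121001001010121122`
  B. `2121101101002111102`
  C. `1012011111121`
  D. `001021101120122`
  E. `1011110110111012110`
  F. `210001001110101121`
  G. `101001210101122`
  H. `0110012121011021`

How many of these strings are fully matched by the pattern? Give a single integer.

A → no match
B → no match
C → no match
D → no match
E → no match
F → no match
G → match
H → no match
Total matched: 1

1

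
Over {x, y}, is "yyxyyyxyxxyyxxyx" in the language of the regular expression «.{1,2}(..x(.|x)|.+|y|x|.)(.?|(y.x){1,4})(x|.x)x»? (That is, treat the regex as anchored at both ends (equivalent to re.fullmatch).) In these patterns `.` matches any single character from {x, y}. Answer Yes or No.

No

Every match must end with "xx", but "yyxyyyxyxxyyxxyx" does not.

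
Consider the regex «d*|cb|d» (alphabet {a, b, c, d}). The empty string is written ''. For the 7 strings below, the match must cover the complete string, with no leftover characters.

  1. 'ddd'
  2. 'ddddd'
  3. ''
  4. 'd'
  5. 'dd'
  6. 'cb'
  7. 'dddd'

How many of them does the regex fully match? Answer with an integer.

7

1. 'ddd' → match
2. 'ddddd' → match
3. '' → match
4. 'd' → match
5. 'dd' → match
6. 'cb' → match
7. 'dddd' → match
Total matched: 7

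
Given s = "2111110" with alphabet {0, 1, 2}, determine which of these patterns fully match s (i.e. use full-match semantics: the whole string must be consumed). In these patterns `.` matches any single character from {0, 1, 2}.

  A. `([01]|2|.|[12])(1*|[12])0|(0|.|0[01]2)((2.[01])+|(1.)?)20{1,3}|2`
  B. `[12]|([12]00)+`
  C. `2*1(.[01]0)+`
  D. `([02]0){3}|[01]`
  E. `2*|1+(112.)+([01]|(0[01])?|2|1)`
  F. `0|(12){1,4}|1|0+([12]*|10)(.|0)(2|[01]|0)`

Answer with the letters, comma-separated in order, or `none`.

A

A → match
B → no match
C → no match
D → no match
E → no match
F → no match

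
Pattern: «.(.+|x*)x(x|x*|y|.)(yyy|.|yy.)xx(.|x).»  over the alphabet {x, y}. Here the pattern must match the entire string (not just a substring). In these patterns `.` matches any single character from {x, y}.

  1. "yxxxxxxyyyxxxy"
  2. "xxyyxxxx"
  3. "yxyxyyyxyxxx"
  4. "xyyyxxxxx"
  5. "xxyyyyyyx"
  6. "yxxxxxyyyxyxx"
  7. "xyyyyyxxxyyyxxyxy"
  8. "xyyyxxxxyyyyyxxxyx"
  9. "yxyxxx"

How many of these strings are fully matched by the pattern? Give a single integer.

1 → match
2 → match
3 → no match
4 → no match
5 → no match
6 → no match
7 → no match
8 → no match
9 → no match
Total matched: 2

2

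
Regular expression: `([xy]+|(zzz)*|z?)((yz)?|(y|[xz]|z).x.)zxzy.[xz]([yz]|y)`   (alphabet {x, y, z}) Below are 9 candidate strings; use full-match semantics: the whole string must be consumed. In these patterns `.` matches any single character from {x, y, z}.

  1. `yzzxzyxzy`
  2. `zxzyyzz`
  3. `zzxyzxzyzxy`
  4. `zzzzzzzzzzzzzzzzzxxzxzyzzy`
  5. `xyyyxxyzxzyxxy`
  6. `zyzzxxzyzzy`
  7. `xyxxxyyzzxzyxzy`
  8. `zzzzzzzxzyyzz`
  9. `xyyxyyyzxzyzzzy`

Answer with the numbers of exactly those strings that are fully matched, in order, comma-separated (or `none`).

1, 2, 3, 4, 5, 7, 8

1 → match
2 → match
3 → match
4 → match
5 → match
6 → no match
7 → match
8 → match
9 → no match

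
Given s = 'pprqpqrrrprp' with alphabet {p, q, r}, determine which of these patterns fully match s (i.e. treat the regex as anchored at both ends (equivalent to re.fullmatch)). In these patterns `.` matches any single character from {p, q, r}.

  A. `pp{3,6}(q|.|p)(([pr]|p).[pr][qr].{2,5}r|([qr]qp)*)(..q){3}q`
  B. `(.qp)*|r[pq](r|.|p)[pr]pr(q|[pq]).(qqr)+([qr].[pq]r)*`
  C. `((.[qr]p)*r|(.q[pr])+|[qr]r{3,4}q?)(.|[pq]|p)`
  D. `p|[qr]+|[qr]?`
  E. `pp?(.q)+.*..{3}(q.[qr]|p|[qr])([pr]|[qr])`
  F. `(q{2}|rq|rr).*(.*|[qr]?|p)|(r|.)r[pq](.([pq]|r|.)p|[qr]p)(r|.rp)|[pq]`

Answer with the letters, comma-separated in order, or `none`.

A → no match — must end with 'qq'
B → no match
C → no match
D → no match
E → match
F → no match

E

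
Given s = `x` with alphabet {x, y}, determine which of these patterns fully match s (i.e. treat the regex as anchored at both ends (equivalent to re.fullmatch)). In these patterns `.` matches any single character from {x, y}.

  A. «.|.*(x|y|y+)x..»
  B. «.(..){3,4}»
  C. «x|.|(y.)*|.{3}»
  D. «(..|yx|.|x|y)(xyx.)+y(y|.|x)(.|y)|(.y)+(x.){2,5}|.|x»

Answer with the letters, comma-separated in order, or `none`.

A, C, D

A → match
B → no match
C → match
D → match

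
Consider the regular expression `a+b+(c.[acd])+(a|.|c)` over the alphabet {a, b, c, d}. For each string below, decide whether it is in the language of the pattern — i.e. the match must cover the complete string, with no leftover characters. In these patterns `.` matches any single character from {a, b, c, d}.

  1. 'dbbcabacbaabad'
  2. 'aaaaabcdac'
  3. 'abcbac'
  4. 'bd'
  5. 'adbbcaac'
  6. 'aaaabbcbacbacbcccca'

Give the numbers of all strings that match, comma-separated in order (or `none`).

2, 3, 6

1 → no match — must start with 'a'
2. 'aaaaabcdac' → match
3. 'abcbac' → match
4. 'bd' → no match — must start with 'a'
5. 'adbbcaac' → no match
6 → match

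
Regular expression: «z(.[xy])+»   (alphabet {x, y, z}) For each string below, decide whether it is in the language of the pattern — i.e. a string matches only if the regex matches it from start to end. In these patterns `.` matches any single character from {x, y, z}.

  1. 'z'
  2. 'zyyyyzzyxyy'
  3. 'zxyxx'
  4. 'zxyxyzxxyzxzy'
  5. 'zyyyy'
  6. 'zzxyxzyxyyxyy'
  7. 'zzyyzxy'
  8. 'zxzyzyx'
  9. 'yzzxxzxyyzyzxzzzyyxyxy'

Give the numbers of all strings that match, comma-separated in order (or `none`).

1. 'z' → no match
2. 'zyyyyzzyxyy' → no match
3. 'zxyxx' → match
4 → match
5. 'zyyyy' → match
6 → match
7. 'zzyyzxy' → no match
8. 'zxzyzyx' → no match
9 → no match — must start with 'z'

3, 4, 5, 6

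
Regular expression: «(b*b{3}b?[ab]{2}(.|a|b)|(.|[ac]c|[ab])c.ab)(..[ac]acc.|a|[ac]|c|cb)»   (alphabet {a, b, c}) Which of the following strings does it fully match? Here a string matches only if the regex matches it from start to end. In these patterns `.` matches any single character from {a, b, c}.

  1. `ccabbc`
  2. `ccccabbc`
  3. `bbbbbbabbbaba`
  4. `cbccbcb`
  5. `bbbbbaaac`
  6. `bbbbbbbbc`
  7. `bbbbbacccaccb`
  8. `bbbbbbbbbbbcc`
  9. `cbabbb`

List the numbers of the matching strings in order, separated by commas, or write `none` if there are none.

5, 6, 7, 8

1 → no match
2 → no match
3 → no match
4 → no match
5 → match
6 → match
7 → match
8 → match
9 → no match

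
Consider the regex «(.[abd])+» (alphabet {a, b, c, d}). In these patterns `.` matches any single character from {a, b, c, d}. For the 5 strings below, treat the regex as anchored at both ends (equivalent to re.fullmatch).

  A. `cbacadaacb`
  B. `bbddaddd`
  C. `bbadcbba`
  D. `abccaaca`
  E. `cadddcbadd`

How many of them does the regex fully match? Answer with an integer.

2

A → no match
B → match
C → match
D → no match
E → no match
Total matched: 2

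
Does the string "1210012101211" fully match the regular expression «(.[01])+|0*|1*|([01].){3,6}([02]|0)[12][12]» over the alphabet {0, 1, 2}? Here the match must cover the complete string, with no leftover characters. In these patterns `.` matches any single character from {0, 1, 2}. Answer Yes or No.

No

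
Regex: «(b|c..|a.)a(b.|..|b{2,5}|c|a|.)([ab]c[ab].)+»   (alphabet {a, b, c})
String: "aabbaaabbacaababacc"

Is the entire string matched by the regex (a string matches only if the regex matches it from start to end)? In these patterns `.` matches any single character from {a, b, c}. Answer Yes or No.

No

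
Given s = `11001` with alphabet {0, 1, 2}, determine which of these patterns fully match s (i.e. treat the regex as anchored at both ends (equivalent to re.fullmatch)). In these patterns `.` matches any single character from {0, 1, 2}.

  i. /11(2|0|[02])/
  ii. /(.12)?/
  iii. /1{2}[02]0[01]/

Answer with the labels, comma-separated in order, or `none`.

i → no match
ii → no match
iii → match

iii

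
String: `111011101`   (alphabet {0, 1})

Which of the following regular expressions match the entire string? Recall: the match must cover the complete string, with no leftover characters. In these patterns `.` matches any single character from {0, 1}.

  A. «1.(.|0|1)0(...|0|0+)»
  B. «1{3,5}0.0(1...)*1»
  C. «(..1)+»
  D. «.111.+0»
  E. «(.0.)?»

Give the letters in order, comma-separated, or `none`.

A → no match
B → no match
C → match
D → no match — must end with `0`
E → no match

C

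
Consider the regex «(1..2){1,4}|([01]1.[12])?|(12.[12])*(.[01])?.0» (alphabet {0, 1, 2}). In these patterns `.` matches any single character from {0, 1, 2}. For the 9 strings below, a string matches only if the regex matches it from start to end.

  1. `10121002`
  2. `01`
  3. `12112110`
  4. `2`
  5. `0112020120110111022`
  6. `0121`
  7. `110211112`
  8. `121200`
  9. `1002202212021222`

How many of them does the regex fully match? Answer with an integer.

1 → match
2 → no match
3 → match
4 → no match
5 → no match
6 → match
7 → no match
8 → match
9 → no match
Total matched: 4

4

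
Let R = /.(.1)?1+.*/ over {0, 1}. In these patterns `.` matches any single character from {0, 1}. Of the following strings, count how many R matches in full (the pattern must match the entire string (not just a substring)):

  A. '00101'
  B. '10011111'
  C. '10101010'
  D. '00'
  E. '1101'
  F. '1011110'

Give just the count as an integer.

A → no match
B → no match
C → no match
D → no match
E → match
F → match
Total matched: 2

2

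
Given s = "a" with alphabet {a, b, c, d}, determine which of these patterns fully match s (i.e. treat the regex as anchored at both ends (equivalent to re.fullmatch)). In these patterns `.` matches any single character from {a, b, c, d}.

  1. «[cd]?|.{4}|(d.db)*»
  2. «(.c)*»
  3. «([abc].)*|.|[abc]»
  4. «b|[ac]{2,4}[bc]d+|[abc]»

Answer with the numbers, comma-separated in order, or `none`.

3, 4

1 → no match
2 → no match
3 → match
4 → match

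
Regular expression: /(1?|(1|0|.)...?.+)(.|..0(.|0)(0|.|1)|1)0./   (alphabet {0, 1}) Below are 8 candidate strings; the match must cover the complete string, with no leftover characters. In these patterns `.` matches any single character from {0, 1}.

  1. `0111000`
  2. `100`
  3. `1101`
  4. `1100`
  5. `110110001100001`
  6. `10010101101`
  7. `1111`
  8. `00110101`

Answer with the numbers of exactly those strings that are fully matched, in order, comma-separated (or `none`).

1, 2, 3, 4, 5, 6, 8

1 → match
2 → match
3 → match
4 → match
5 → match
6 → match
7 → no match
8 → match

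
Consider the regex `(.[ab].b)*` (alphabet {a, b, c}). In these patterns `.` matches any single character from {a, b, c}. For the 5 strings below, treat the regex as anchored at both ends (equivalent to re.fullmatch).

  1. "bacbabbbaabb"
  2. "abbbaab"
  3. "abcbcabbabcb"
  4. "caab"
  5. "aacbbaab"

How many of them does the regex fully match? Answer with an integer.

1 → match
2 → no match
3 → match
4 → match
5 → match
Total matched: 4

4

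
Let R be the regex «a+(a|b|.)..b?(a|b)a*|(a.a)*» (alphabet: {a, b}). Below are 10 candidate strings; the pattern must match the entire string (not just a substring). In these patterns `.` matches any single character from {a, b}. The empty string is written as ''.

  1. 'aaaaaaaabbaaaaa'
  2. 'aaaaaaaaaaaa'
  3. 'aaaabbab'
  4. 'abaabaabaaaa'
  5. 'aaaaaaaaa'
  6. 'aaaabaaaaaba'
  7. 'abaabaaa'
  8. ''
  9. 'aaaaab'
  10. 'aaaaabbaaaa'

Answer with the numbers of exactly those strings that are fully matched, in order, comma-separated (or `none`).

1, 2, 3, 4, 5, 6, 7, 8, 9, 10

1 → match
2 → match
3 → match
4 → match
5 → match
6 → match
7 → match
8 → match
9 → match
10 → match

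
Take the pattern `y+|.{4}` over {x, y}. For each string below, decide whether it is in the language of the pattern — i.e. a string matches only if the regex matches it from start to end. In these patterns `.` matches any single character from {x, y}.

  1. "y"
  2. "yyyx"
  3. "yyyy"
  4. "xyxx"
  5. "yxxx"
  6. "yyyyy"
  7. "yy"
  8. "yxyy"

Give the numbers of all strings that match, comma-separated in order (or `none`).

1, 2, 3, 4, 5, 6, 7, 8

1 → match
2 → match
3 → match
4 → match
5 → match
6 → match
7 → match
8 → match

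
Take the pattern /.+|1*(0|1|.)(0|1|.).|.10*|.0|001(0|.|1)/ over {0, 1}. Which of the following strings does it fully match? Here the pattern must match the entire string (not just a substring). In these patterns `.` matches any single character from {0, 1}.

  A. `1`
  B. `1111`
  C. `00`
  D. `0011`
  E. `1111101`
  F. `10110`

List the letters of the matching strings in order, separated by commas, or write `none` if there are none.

A, B, C, D, E, F

A. `1` → match
B. `1111` → match
C. `00` → match
D. `0011` → match
E. `1111101` → match
F. `10110` → match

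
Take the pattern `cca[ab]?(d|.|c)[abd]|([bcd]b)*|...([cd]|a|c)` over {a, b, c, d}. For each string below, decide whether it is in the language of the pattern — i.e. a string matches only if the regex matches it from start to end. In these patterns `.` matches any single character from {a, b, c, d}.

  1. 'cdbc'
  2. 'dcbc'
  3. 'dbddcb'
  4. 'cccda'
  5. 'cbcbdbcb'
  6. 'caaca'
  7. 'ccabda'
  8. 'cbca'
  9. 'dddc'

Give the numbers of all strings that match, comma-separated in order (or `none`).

1 → match
2 → match
3 → no match
4 → no match
5 → match
6 → no match
7 → match
8 → match
9 → match

1, 2, 5, 7, 8, 9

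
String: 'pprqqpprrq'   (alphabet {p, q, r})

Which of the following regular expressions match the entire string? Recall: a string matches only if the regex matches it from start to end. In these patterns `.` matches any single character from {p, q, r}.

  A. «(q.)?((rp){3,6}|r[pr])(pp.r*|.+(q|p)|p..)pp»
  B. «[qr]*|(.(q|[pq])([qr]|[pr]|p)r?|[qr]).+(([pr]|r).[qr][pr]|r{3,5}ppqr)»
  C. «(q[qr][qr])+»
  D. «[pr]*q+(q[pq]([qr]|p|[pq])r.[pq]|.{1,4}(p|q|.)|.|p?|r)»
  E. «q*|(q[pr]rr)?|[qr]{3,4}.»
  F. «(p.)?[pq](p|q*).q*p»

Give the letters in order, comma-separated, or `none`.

D

A → no match — must end with 'pp'
B → no match
C → no match — must start with 'q'
D → match
E → no match
F → no match — must end with 'p'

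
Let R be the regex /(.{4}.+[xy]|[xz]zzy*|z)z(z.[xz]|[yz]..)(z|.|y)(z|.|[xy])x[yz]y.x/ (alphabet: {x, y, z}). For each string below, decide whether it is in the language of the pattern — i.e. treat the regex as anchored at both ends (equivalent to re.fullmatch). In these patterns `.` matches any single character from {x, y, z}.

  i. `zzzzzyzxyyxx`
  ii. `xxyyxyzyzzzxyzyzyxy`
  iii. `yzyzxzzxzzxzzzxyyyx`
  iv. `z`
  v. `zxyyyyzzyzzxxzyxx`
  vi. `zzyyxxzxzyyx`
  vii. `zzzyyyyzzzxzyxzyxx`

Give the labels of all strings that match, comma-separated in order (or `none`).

i, iii, v, vi, vii

i → match
ii → no match — must end with `x`
iii → match
iv → no match — must end with `x`
v → match
vi → match
vii → match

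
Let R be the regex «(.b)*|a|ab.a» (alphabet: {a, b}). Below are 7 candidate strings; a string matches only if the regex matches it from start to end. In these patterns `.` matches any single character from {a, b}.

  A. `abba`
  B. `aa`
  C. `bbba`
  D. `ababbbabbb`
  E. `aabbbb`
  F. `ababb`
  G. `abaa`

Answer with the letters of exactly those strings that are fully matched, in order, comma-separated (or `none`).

A → match
B → no match
C → no match
D → match
E → no match
F → no match
G → match

A, D, G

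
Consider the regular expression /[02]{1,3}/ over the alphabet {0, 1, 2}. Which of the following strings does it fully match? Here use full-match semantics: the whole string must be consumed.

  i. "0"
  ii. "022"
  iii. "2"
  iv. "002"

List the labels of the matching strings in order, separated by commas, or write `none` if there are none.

i → match
ii → match
iii → match
iv → match

i, ii, iii, iv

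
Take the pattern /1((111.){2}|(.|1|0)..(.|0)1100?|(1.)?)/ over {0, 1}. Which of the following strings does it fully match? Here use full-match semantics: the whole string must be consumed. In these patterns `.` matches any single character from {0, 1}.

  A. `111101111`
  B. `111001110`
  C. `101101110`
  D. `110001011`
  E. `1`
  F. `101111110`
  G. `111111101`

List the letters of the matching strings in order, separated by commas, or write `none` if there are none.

A → match
B → no match
C → no match
D → no match
E → match
F → no match
G → no match

A, E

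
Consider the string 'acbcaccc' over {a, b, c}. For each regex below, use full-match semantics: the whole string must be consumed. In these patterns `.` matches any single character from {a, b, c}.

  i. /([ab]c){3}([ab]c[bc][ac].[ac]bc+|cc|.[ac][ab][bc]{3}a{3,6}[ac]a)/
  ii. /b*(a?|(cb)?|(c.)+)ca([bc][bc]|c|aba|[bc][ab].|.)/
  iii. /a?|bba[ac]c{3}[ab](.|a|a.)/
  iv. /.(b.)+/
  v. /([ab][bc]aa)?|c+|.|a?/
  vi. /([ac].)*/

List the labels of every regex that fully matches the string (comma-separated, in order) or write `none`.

i → match
ii → no match
iii → no match
iv → no match
v → no match
vi → no match

i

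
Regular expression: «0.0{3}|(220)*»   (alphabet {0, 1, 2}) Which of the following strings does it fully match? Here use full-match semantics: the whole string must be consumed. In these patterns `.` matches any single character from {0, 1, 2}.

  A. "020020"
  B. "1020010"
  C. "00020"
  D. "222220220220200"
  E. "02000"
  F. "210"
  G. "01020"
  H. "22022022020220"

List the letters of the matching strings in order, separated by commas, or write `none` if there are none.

E

A. "020020" → no match
B. "1020010" → no match
C. "00020" → no match
D → no match
E. "02000" → match
F. "210" → no match
G. "01020" → no match
H → no match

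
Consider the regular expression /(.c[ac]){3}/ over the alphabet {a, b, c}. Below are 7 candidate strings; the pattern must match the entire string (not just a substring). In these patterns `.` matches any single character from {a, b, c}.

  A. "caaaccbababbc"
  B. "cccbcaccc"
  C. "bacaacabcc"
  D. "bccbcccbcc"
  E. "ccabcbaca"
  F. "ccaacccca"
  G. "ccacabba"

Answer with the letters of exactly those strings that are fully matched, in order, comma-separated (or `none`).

B, F

A → no match
B → match
C → no match
D → no match
E → no match
F → match
G → no match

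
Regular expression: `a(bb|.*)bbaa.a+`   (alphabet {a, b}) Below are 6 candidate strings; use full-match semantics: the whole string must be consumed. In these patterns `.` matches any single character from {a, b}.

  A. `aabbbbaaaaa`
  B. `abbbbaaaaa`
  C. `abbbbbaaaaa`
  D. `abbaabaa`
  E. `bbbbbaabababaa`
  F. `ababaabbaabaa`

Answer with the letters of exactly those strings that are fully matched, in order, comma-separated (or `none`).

A, B, C, D, F

A → match
B → match
C → match
D → match
E → no match — must start with `a`
F → match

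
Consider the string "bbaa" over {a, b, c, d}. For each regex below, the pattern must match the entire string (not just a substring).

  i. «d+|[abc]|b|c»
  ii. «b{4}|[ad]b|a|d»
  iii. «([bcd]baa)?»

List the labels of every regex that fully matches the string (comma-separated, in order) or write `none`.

i → no match
ii → no match
iii → match

iii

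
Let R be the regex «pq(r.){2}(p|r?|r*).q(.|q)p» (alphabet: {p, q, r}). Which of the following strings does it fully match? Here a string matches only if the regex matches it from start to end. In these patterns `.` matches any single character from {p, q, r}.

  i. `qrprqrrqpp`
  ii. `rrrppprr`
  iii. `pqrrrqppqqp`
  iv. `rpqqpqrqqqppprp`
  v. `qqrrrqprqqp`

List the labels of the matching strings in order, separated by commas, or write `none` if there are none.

iii

i → no match — must start with `pqr`
ii → no match — must start with `pqr`
iii → match
iv → no match — must start with `pqr`
v → no match — must start with `pqr`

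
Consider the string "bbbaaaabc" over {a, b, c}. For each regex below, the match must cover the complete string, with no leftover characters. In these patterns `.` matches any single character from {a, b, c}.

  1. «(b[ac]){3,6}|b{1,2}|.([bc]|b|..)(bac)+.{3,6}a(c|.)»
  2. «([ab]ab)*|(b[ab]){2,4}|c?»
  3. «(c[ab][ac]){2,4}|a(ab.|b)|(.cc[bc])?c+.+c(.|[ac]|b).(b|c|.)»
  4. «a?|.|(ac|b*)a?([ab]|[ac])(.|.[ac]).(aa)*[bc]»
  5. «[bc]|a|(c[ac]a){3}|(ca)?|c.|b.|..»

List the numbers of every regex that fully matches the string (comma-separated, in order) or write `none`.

1 → no match
2 → no match
3 → no match
4 → match
5 → no match

4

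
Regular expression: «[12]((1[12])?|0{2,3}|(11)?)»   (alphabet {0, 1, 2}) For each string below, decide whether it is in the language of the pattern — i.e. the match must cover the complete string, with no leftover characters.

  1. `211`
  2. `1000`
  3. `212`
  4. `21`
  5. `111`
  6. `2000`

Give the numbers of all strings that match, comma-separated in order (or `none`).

1, 2, 3, 5, 6

1 → match
2 → match
3 → match
4 → no match
5 → match
6 → match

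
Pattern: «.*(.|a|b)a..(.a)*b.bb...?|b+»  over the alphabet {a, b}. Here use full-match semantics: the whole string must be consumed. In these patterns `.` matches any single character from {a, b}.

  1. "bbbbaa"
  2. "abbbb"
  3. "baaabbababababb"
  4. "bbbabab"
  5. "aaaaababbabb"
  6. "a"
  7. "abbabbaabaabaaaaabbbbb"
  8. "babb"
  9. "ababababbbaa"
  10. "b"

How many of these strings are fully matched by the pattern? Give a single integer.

1 → no match
2 → no match
3 → no match
4 → no match
5 → match
6 → no match
7 → no match
8 → no match
9 → match
10 → match
Total matched: 3

3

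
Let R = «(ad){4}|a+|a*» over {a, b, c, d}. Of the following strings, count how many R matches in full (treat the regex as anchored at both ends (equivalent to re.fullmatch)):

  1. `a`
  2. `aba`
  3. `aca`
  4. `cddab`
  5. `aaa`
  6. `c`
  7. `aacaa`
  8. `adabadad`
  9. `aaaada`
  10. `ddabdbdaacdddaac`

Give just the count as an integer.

2

1 → match
2 → no match
3 → no match
4 → no match
5 → match
6 → no match
7 → no match
8 → no match
9 → no match
10 → no match
Total matched: 2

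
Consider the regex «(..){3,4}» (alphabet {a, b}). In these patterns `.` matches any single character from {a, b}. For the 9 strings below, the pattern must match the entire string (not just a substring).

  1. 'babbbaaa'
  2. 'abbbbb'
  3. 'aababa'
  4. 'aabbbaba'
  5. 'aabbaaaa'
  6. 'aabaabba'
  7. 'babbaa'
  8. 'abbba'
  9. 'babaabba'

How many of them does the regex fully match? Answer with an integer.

1 → match
2 → match
3 → match
4 → match
5 → match
6 → match
7 → match
8 → no match
9 → match
Total matched: 8

8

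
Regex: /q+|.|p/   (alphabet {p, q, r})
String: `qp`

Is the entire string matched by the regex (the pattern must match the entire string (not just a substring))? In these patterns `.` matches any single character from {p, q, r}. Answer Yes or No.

No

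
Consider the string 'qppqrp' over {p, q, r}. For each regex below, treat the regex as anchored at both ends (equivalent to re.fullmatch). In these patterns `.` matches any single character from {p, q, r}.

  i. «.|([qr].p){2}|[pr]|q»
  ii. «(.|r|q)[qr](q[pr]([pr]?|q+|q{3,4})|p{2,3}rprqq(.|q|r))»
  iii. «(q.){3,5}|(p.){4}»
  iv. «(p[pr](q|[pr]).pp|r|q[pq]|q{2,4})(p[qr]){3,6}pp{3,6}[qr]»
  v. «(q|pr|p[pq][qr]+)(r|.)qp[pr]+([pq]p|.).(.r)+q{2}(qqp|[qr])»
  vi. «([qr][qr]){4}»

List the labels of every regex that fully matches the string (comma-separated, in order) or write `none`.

i → match
ii → no match
iii → no match
iv → no match
v → no match
vi → no match

i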